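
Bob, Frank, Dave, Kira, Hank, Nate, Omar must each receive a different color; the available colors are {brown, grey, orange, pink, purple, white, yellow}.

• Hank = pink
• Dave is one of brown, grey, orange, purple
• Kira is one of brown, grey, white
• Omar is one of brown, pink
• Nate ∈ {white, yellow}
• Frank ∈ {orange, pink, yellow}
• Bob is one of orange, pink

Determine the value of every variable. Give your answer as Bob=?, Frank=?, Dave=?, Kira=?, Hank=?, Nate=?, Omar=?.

Hank has just one choice, so Hank = pink. Eliminate pink elsewhere: Bob, Frank, Omar.
That leaves Omar = brown. Strike brown from Dave, Kira.
Bob must be orange (only option left). Remove orange from Frank, Dave.
That leaves Frank = yellow. Eliminate yellow elsewhere: Nate.
Nate must be white (only option left). Eliminate white elsewhere: Kira.
Kira has just one choice, so Kira = grey. So Dave can't be grey.
Dave's domain is down to {purple}, so Dave = purple.

Bob=orange, Frank=yellow, Dave=purple, Kira=grey, Hank=pink, Nate=white, Omar=brown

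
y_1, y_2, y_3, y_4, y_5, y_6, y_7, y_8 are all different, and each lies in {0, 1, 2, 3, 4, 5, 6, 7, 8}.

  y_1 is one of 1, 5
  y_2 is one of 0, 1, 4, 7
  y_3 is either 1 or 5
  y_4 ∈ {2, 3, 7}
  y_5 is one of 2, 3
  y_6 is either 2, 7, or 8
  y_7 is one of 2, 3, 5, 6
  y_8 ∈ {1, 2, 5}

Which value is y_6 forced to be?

8

The 2 variables y_1 and y_3 are confined to {1, 5}, which locks those values in; drop them from y_2, y_7, y_8.
That leaves y_8 = 2. Remove 2 from y_4, y_5, y_6, y_7.
y_5's domain is down to {3}, so y_5 = 3. Eliminate 3 elsewhere: y_4, y_7.
y_7 has just one choice, so y_7 = 6.
y_4 has just one choice, so y_4 = 7. Strike 7 from y_2, y_6.
So y_6 = 8.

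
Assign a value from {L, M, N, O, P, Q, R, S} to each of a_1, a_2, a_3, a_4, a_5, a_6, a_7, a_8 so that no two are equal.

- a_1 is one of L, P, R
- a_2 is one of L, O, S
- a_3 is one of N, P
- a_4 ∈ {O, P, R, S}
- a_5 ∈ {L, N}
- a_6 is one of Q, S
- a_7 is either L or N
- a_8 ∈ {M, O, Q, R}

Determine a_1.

R

The 8 variables together cover exactly {L, M, N, O, P, Q, R, S} — 8 values for 8 variables — and M appears only in a_8's list, so a_8 = M.
Among the 7 still-open variables, Q fits only a_6 (and all 7 values in {L, N, O, P, Q, R, S} must be used), so a_6 = Q.
The 2 variables a_5 and a_7 are confined to {L, N}, which locks those values in; drop them from a_1, a_2, a_3.
a_3 has just one choice, so a_3 = P. So a_1, a_4 can't be P.
So a_1 = R.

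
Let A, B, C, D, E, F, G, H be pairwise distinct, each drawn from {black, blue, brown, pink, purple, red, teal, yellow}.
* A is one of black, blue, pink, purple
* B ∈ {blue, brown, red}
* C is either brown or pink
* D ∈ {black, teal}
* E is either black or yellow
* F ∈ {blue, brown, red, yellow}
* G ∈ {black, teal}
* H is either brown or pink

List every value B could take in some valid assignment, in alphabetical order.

The 8 variables together cover exactly {black, blue, brown, pink, purple, red, teal, yellow} — 8 values for 8 variables — and purple appears only in A's list, so A = purple.
C and H share exactly the 2 values {brown, pink}; by pigeonhole those values go to them, so strike brown, pink from B, F.
D and G between them cover only {black, teal} — a naked pair. Remove those values from E.
E has just one choice, so E = yellow. Strike yellow from F.
No further eliminations apply; B can still be any of blue, red.

blue, red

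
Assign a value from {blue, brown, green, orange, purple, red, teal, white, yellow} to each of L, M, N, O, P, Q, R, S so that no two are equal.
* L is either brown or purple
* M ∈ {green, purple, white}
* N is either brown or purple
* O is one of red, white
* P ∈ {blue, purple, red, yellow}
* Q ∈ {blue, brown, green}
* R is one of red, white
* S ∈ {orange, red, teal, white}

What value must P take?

yellow

L and N share exactly the 2 values {brown, purple}; by pigeonhole those values go to them, so strike brown, purple from M, P, Q.
The 2 variables O and R are confined to {red, white}, which locks those values in; drop them from M, P, S.
That leaves M = green. Remove green from Q.
That leaves Q = blue. Eliminate blue elsewhere: P.
So P = yellow.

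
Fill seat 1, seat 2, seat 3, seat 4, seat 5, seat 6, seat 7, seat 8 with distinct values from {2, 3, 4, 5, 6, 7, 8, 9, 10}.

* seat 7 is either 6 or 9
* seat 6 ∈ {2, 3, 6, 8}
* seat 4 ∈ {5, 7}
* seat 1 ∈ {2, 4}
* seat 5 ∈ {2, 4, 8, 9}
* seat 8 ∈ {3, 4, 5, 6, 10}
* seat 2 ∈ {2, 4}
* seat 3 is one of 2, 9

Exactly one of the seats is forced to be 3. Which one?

seat 6

seat 1 and seat 2 between them cover only {2, 4} — a naked pair. Remove those values from seat 3, seat 5, seat 6, seat 8.
That leaves seat 3 = 9. Eliminate 9 elsewhere: seat 5, seat 7.
That leaves seat 5 = 8. Strike 8 from seat 6.
seat 7's domain is down to {6}, so seat 7 = 6. Eliminate 6 elsewhere: seat 6, seat 8.
So 3 goes to seat 6.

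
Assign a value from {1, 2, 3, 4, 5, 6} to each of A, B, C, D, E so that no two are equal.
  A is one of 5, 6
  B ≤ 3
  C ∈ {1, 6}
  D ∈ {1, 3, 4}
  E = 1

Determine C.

E's domain is down to {1}, so E = 1. So B, C, D can't be 1.
So C = 6.

6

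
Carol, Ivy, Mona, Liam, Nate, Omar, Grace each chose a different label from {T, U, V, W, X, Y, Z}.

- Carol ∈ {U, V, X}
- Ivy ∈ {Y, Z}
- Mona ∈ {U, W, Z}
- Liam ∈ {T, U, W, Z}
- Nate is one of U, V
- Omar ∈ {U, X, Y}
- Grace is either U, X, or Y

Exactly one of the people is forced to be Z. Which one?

The 7 variables together cover exactly {T, U, V, W, X, Y, Z} — 7 values for 7 variables — and T appears only in Liam's list, so Liam = T.
The 6 still-open variables together cover exactly {U, V, W, X, Y, Z} — 6 values for 6 variables — and W appears only in Mona's list, so Mona = W.
The 5 still-open variables together cover exactly {U, V, X, Y, Z} — 5 values for 5 variables — and Z appears only in Ivy's list, so Ivy = Z.

Ivy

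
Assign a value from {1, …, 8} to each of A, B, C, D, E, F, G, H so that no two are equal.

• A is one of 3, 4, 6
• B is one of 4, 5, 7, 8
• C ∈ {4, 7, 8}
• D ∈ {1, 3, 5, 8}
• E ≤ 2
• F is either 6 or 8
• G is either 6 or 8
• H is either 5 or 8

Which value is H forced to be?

5

Among the 8 variables, 2 fits only E (and all 8 values in {1, 2, 3, 4, 5, 6, 7, 8} must be used), so E = 2.
Among the 7 still-open variables, 1 fits only D (and all 7 values in {1, 3, 4, 5, 6, 7, 8} must be used), so D = 1.
Among the 6 still-open variables, 3 fits only A (and all 6 values in {3, 4, 5, 6, 7, 8} must be used), so A = 3.
F and G between them cover only {6, 8} — a naked pair. Remove those values from B, C, H.
So H = 5.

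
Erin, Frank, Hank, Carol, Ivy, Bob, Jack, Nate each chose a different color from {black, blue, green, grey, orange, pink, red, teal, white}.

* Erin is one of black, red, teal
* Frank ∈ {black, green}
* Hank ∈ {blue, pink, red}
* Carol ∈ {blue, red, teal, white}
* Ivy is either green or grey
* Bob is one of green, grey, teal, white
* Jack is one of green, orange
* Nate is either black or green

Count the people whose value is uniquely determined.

2

Frank and Nate between them cover only {black, green} — a naked pair. Remove those values from Erin, Ivy, Bob, Jack.
Ivy's domain is down to {grey}, so Ivy = grey. So Bob can't be grey.
Jack has just one choice, so Jack = orange.
Determined: Ivy=grey, Jack=orange. The other people each still have more than one consistent value. That makes 2.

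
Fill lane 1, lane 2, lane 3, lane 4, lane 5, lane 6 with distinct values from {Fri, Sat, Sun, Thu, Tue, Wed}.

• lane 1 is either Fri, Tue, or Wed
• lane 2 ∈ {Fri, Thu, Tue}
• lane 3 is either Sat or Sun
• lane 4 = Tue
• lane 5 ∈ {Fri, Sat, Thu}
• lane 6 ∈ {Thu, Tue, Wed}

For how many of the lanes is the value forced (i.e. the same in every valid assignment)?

3

lane 4 has just one choice, so lane 4 = Tue. So lane 1, lane 2, lane 6 can't be Tue.
Among the 5 still-open variables, Sun fits only lane 3 (and all 5 values in {Fri, Sat, Sun, Thu, Wed} must be used), so lane 3 = Sun.
The 4 still-open variables together cover exactly {Fri, Sat, Thu, Wed} — 4 values for 4 variables — and Sat appears only in lane 5's list, so lane 5 = Sat.
Determined: lane 3=Sun, lane 4=Tue, lane 5=Sat. The other lanes each still have more than one consistent value. That makes 3.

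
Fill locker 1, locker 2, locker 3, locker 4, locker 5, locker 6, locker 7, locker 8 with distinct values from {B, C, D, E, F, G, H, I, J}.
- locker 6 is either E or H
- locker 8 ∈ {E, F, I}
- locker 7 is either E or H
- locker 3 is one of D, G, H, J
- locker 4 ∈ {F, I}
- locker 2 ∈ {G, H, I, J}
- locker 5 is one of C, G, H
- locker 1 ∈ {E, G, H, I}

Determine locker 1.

Among the 8 variables, C fits only locker 5 (and all 8 values in {C, D, E, F, G, H, I, J} must be used), so locker 5 = C.
The 7 still-open variables draw from only 7 values {D, E, F, G, H, I, J}, so each is used; only locker 3 can be D, hence locker 3 = D.
The 6 still-open variables together cover exactly {E, F, G, H, I, J} — 6 values for 6 variables — and J appears only in locker 2's list, so locker 2 = J.
The 5 still-open variables draw from only 5 values {E, F, G, H, I}, so each is used; only locker 1 can be G, hence locker 1 = G.

G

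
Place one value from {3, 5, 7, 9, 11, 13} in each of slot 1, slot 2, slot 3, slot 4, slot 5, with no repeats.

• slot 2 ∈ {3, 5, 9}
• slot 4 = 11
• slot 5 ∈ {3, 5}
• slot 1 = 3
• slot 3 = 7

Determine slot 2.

slot 1's domain is down to {3}, so slot 1 = 3. Eliminate 3 elsewhere: slot 2, slot 5.
slot 3's domain is down to {7}, so slot 3 = 7.
slot 4 has just one choice, so slot 4 = 11.
slot 5 must be 5 (only option left). So slot 2 can't be 5.
So slot 2 = 9.

9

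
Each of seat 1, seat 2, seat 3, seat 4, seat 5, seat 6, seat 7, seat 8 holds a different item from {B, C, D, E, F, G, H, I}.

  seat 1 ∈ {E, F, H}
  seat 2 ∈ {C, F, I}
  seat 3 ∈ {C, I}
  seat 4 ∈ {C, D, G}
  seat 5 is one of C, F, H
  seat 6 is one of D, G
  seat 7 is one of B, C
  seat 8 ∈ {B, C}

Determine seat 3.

I

The 8 variables together cover exactly {B, C, D, E, F, G, H, I} — 8 values for 8 variables — and E appears only in seat 1's list, so seat 1 = E.
The 7 still-open variables draw from only 7 values {B, C, D, F, G, H, I}, so each is used; only seat 5 can be H, hence seat 5 = H.
The 6 still-open variables draw from only 6 values {B, C, D, F, G, I}, so each is used; only seat 2 can be F, hence seat 2 = F.
The 5 still-open variables draw from only 5 values {B, C, D, G, I}, so each is used; only seat 3 can be I, hence seat 3 = I.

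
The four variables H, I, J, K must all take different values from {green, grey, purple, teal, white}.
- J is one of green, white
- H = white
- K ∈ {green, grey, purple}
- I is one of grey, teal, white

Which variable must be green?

J

H's domain is down to {white}, so H = white. So I, J can't be white.
So green goes to J.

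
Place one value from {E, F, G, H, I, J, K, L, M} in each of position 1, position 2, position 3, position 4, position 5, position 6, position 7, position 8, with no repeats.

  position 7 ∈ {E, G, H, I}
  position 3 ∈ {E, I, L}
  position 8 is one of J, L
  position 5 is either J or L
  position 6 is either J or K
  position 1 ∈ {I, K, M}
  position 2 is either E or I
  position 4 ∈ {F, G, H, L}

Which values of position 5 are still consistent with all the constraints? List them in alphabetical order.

J, L

The 2 variables position 5 and position 8 are confined to {J, L}, which locks those values in; drop them from position 3, position 4, position 6.
position 6 has just one choice, so position 6 = K. Strike K from position 1.
The 2 variables position 2 and position 3 are confined to {E, I}, which locks those values in; drop them from position 1, position 7.
position 1 must be M (only option left).
No further eliminations apply; position 5 can still be any of J, L.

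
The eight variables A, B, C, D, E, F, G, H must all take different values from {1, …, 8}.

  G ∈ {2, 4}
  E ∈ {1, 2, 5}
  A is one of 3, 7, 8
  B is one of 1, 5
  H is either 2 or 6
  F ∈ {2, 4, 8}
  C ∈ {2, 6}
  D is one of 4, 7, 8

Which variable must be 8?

The 8 variables together cover exactly {1, 2, 3, 4, 5, 6, 7, 8} — 8 values for 8 variables — and 3 appears only in A's list, so A = 3.
The 7 still-open variables draw from only 7 values {1, 2, 4, 5, 6, 7, 8}, so each is used; only D can be 7, hence D = 7.
Among the 6 still-open variables, 8 fits only F (and all 6 values in {1, 2, 4, 5, 6, 8} must be used), so F = 8.

F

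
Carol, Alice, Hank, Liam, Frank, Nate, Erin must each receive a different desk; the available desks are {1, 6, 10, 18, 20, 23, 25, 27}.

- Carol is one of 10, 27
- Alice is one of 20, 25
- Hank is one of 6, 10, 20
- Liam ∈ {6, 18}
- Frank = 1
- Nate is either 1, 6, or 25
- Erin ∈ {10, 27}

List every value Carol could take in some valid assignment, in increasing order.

10, 27

Frank must be 1 (only option left). So Nate can't be 1.
Among the 6 still-open variables, 18 fits only Liam (and all 6 values in {6, 10, 18, 20, 25, 27} must be used), so Liam = 18.
Carol and Erin between them cover only {10, 27} — a naked pair. Remove those values from Hank.
No further eliminations apply; Carol can still be any of 10, 27.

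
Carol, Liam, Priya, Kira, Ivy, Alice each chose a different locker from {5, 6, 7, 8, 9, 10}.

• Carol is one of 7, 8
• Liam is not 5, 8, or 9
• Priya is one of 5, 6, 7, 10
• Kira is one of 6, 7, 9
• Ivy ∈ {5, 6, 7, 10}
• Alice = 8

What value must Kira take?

9

Alice has just one choice, so Alice = 8. Remove 8 from Carol.
Carol's domain is down to {7}, so Carol = 7. Eliminate 7 elsewhere: Liam, Priya, Kira, Ivy.
The 4 still-open variables together cover exactly {5, 6, 9, 10} — 4 values for 4 variables — and 9 appears only in Kira's list, so Kira = 9.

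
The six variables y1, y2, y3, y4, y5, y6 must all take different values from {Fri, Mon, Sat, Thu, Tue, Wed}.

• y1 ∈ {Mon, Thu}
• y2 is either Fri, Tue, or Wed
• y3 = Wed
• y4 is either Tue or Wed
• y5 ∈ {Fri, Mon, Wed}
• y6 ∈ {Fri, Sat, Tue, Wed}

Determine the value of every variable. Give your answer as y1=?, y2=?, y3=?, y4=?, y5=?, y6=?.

y3's domain is down to {Wed}, so y3 = Wed. So y2, y4, y5, y6 can't be Wed.
y4 has just one choice, so y4 = Tue. Strike Tue from y2, y6.
y2 has just one choice, so y2 = Fri. So y5, y6 can't be Fri.
That leaves y5 = Mon. So y1 can't be Mon.
y6 must be Sat (only option left).
That leaves y1 = Thu.

y1=Thu, y2=Fri, y3=Wed, y4=Tue, y5=Mon, y6=Sat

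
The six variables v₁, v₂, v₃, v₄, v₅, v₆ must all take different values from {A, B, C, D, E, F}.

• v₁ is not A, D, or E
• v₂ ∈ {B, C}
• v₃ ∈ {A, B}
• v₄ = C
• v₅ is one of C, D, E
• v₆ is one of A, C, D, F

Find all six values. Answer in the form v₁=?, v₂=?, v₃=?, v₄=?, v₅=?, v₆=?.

v₄ has just one choice, so v₄ = C. Eliminate C elsewhere: v₁, v₂, v₅, v₆.
That leaves v₂ = B. Eliminate B elsewhere: v₁, v₃.
v₃'s domain is down to {A}, so v₃ = A. Strike A from v₆.
v₁ must be F (only option left). Strike F from v₆.
v₆'s domain is down to {D}, so v₆ = D. Strike D from v₅.
v₅ has just one choice, so v₅ = E.

v₁=F, v₂=B, v₃=A, v₄=C, v₅=E, v₆=D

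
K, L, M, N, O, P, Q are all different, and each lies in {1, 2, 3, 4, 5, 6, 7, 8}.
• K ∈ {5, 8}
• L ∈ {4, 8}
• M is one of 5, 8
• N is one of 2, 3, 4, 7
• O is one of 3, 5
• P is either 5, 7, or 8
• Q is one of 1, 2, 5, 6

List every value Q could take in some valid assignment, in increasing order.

1, 6

The 2 variables K and M are confined to {5, 8}, which locks those values in; drop them from L, O, P, Q.
L has just one choice, so L = 4. Remove 4 from N.
O has just one choice, so O = 3. Remove 3 from N.
P's domain is down to {7}, so P = 7. Eliminate 7 elsewhere: N.
N's domain is down to {2}, so N = 2. Strike 2 from Q.
No further eliminations apply; Q can still be any of 1, 6.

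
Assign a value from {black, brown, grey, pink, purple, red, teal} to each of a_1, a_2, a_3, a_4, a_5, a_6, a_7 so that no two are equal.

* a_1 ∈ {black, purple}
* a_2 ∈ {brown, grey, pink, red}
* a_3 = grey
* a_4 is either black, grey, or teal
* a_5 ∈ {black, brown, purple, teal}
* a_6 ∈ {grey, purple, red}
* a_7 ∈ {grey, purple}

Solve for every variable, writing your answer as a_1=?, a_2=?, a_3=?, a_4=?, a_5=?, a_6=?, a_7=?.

a_3's domain is down to {grey}, so a_3 = grey. So a_2, a_4, a_6, a_7 can't be grey.
a_7 must be purple (only option left). Strike purple from a_1, a_5, a_6.
a_1 must be black (only option left). Eliminate black elsewhere: a_4, a_5.
a_4's domain is down to {teal}, so a_4 = teal. Remove teal from a_5.
a_5 has just one choice, so a_5 = brown. So a_2 can't be brown.
That leaves a_6 = red. Strike red from a_2.
That leaves a_2 = pink.

a_1=black, a_2=pink, a_3=grey, a_4=teal, a_5=brown, a_6=red, a_7=purple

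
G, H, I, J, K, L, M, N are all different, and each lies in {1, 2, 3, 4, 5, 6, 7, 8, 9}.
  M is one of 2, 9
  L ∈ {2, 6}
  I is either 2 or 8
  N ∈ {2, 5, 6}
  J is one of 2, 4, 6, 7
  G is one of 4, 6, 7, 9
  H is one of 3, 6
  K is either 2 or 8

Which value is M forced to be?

9

The 8 variables draw from only 8 values {2, 3, 4, 5, 6, 7, 8, 9}, so each is used; only H can be 3, hence H = 3.
Among the 7 still-open variables, 5 fits only N (and all 7 values in {2, 4, 5, 6, 7, 8, 9} must be used), so N = 5.
I and K between them cover only {2, 8} — a naked pair. Remove those values from J, L, M.
So M = 9.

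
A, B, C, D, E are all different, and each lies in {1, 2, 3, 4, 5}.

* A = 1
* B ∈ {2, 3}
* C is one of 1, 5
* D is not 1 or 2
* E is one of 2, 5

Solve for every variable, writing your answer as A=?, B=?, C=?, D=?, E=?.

A=1, B=3, C=5, D=4, E=2

A's domain is down to {1}, so A = 1. Remove 1 from C.
C has just one choice, so C = 5. So D, E can't be 5.
That leaves E = 2. So B can't be 2.
B's domain is down to {3}, so B = 3. Eliminate 3 elsewhere: D.
D has just one choice, so D = 4.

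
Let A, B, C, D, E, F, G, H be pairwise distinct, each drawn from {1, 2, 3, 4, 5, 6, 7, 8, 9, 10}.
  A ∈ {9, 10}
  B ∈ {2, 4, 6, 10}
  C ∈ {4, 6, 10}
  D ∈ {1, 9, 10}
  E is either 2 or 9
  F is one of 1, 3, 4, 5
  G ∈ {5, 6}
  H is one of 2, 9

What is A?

The 8 variables together cover exactly {1, 2, 3, 4, 5, 6, 9, 10} — 8 values for 8 variables — and 3 appears only in F's list, so F = 3.
Among the 7 still-open variables, 1 fits only D (and all 7 values in {1, 2, 4, 5, 6, 9, 10} must be used), so D = 1.
Among the 6 still-open variables, 5 fits only G (and all 6 values in {2, 4, 5, 6, 9, 10} must be used), so G = 5.
E and H share exactly the 2 values {2, 9}; by pigeonhole those values go to them, so strike 2, 9 from A, B.
So A = 10.

10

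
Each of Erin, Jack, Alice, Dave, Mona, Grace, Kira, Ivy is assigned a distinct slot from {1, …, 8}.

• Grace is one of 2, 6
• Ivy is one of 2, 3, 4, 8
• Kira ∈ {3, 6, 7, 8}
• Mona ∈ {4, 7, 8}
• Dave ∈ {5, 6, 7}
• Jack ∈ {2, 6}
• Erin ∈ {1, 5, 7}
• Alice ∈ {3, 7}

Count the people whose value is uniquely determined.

The 8 variables draw from only 8 values {1, 2, 3, 4, 5, 6, 7, 8}, so each is used; only Erin can be 1, hence Erin = 1.
The 7 still-open variables together cover exactly {2, 3, 4, 5, 6, 7, 8} — 7 values for 7 variables — and 5 appears only in Dave's list, so Dave = 5.
Jack and Grace between them cover only {2, 6} — a naked pair. Remove those values from Kira, Ivy.
Determined: Erin=1, Dave=5. The other people each still have more than one consistent value. That makes 2.

2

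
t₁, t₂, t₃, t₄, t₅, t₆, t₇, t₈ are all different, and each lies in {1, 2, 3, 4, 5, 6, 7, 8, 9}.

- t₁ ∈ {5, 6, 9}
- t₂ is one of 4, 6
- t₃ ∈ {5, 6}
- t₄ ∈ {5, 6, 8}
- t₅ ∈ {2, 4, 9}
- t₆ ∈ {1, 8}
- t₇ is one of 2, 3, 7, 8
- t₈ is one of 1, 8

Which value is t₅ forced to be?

2

t₆ and t₈ share exactly the 2 values {1, 8}; by pigeonhole those values go to them, so strike 1, 8 from t₄, t₇.
The 2 variables t₃ and t₄ are confined to {5, 6}, which locks those values in; drop them from t₁, t₂.
t₁'s domain is down to {9}, so t₁ = 9. Eliminate 9 elsewhere: t₅.
That leaves t₂ = 4. Strike 4 from t₅.
So t₅ = 2.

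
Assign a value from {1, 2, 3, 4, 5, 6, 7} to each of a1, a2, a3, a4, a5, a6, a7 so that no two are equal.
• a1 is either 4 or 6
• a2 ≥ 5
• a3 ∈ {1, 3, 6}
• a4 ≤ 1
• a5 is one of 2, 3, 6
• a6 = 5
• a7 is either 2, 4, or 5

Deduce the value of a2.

7

a4 has just one choice, so a4 = 1. Strike 1 from a3.
That leaves a6 = 5. Strike 5 from a2, a7.
Among the 5 still-open variables, 7 fits only a2 (and all 5 values in {2, 3, 4, 6, 7} must be used), so a2 = 7.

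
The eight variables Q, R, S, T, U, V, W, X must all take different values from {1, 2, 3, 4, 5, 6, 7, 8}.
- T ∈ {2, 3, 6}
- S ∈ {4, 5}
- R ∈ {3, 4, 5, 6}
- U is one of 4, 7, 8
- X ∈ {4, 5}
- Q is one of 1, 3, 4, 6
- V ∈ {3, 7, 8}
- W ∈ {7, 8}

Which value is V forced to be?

3

The 8 variables together cover exactly {1, 2, 3, 4, 5, 6, 7, 8} — 8 values for 8 variables — and 1 appears only in Q's list, so Q = 1.
Among the 7 still-open variables, 2 fits only T (and all 7 values in {2, 3, 4, 5, 6, 7, 8} must be used), so T = 2.
Among the 6 still-open variables, 6 fits only R (and all 6 values in {3, 4, 5, 6, 7, 8} must be used), so R = 6.
Among the 5 still-open variables, 3 fits only V (and all 5 values in {3, 4, 5, 7, 8} must be used), so V = 3.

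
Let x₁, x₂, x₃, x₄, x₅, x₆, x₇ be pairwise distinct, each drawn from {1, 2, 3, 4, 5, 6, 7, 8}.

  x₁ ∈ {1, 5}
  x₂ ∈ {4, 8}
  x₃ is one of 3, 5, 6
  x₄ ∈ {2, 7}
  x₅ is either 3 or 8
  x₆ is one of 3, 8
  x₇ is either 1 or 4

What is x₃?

The 2 variables x₅ and x₆ are confined to {3, 8}, which locks those values in; drop them from x₂, x₃.
That leaves x₂ = 4. Strike 4 from x₇.
x₇'s domain is down to {1}, so x₇ = 1. Remove 1 from x₁.
x₁'s domain is down to {5}, so x₁ = 5. Eliminate 5 elsewhere: x₃.
So x₃ = 6.

6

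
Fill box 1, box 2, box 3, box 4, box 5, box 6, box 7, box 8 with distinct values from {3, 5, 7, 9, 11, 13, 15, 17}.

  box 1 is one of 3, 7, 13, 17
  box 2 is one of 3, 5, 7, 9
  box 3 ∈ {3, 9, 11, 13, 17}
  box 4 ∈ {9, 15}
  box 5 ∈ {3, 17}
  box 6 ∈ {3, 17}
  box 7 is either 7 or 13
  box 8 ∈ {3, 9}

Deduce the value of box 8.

Among the 8 variables, 5 fits only box 2 (and all 8 values in {3, 5, 7, 9, 11, 13, 15, 17} must be used), so box 2 = 5.
The 7 still-open variables draw from only 7 values {3, 7, 9, 11, 13, 15, 17}, so each is used; only box 3 can be 11, hence box 3 = 11.
Among the 6 still-open variables, 15 fits only box 4 (and all 6 values in {3, 7, 9, 13, 15, 17} must be used), so box 4 = 15.
The 5 still-open variables together cover exactly {3, 7, 9, 13, 17} — 5 values for 5 variables — and 9 appears only in box 8's list, so box 8 = 9.

9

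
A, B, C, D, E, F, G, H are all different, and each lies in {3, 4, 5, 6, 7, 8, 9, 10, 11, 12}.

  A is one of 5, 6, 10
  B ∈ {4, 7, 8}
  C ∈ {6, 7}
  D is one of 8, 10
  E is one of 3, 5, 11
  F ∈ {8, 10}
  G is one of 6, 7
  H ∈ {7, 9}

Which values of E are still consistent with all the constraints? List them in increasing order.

3, 11

C and G share exactly the 2 values {6, 7}; by pigeonhole those values go to them, so strike 6, 7 from A, B, H.
H has just one choice, so H = 9.
D and F between them cover only {8, 10} — a naked pair. Remove those values from A, B.
A has just one choice, so A = 5. So E can't be 5.
B's domain is down to {4}, so B = 4.
No further eliminations apply; E can still be any of 3, 11.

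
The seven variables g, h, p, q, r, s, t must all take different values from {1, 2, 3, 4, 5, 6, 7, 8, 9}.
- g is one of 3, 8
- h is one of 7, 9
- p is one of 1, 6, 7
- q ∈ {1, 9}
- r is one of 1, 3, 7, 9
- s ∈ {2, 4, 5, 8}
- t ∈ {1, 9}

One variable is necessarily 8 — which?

q and t share exactly the 2 values {1, 9}; by pigeonhole those values go to them, so strike 1, 9 from h, p, r.
That leaves h = 7. Strike 7 from p, r.
p's domain is down to {6}, so p = 6.
r's domain is down to {3}, so r = 3. So g can't be 3.
So 8 goes to g.

g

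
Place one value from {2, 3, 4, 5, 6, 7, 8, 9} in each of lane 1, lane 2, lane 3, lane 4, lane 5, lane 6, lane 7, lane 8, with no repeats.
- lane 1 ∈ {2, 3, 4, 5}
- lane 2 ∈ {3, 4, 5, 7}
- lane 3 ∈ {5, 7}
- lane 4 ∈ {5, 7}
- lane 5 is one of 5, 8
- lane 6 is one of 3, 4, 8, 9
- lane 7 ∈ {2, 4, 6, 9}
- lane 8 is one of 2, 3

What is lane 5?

8

Among the 8 variables, 6 fits only lane 7 (and all 8 values in {2, 3, 4, 5, 6, 7, 8, 9} must be used), so lane 7 = 6.
The 7 still-open variables together cover exactly {2, 3, 4, 5, 7, 8, 9} — 7 values for 7 variables — and 9 appears only in lane 6's list, so lane 6 = 9.
The 6 still-open variables together cover exactly {2, 3, 4, 5, 7, 8} — 6 values for 6 variables — and 8 appears only in lane 5's list, so lane 5 = 8.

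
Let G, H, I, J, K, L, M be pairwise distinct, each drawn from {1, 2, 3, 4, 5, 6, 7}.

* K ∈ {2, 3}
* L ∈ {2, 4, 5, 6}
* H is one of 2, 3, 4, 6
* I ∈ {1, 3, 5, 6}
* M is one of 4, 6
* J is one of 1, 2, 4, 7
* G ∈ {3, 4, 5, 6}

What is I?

1

The 7 variables together cover exactly {1, 2, 3, 4, 5, 6, 7} — 7 values for 7 variables — and 7 appears only in J's list, so J = 7.
The 6 still-open variables draw from only 6 values {1, 2, 3, 4, 5, 6}, so each is used; only I can be 1, hence I = 1.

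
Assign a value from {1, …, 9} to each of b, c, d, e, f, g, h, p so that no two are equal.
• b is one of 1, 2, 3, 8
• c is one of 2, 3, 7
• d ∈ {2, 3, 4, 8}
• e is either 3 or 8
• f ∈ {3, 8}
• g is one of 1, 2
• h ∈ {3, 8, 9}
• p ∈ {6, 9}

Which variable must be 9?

The 8 variables draw from only 8 values {1, 2, 3, 4, 6, 7, 8, 9}, so each is used; only d can be 4, hence d = 4.
The 7 still-open variables together cover exactly {1, 2, 3, 6, 7, 8, 9} — 7 values for 7 variables — and 6 appears only in p's list, so p = 6.
Among the 6 still-open variables, 7 fits only c (and all 6 values in {1, 2, 3, 7, 8, 9} must be used), so c = 7.
The 5 still-open variables draw from only 5 values {1, 2, 3, 8, 9}, so each is used; only h can be 9, hence h = 9.

h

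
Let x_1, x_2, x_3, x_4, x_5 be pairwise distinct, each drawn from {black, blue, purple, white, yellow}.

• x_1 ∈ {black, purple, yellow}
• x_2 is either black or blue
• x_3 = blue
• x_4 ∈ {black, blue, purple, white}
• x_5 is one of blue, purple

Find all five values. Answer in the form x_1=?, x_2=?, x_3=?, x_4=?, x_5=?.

x_3 has just one choice, so x_3 = blue. Eliminate blue elsewhere: x_2, x_4, x_5.
x_5 must be purple (only option left). Strike purple from x_1, x_4.
x_2 has just one choice, so x_2 = black. So x_1, x_4 can't be black.
x_4 must be white (only option left).
x_1's domain is down to {yellow}, so x_1 = yellow.

x_1=yellow, x_2=black, x_3=blue, x_4=white, x_5=purple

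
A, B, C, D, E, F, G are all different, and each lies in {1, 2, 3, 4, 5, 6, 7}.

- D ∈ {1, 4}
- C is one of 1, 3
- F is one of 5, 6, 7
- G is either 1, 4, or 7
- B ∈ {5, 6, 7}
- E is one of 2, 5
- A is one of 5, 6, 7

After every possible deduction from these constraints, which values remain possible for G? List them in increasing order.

1, 4

The 7 variables draw from only 7 values {1, 2, 3, 4, 5, 6, 7}, so each is used; only E can be 2, hence E = 2.
The 6 still-open variables together cover exactly {1, 3, 4, 5, 6, 7} — 6 values for 6 variables — and 3 appears only in C's list, so C = 3.
A, B, F between them cover only {5, 6, 7} — a naked triple. Remove those values from G.
No further eliminations apply; G can still be any of 1, 4.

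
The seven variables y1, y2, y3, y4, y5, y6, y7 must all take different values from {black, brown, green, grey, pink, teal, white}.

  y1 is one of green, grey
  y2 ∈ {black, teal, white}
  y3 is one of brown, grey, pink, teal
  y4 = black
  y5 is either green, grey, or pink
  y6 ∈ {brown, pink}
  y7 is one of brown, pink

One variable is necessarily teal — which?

y4 must be black (only option left). So y2 can't be black.
Among the 6 still-open variables, white fits only y2 (and all 6 values in {brown, green, grey, pink, teal, white} must be used), so y2 = white.
The 5 still-open variables draw from only 5 values {brown, green, grey, pink, teal}, so each is used; only y3 can be teal, hence y3 = teal.

y3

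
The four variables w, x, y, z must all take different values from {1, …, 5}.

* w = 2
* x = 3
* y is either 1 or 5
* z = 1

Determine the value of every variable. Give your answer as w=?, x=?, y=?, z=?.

w=2, x=3, y=5, z=1

w must be 2 (only option left).
x's domain is down to {3}, so x = 3.
z has just one choice, so z = 1. Strike 1 from y.
That leaves y = 5.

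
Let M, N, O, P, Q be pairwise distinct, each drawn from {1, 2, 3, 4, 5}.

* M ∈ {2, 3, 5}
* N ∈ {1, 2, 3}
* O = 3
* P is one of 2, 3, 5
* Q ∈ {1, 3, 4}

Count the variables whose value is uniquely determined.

3

O must be 3 (only option left). So M, N, P, Q can't be 3.
The 4 still-open variables draw from only 4 values {1, 2, 4, 5}, so each is used; only Q can be 4, hence Q = 4.
The 3 still-open variables together cover exactly {1, 2, 5} — 3 values for 3 variables — and 1 appears only in N's list, so N = 1.
Determined: N=1, O=3, Q=4. The other variables each still have more than one consistent value. That makes 3.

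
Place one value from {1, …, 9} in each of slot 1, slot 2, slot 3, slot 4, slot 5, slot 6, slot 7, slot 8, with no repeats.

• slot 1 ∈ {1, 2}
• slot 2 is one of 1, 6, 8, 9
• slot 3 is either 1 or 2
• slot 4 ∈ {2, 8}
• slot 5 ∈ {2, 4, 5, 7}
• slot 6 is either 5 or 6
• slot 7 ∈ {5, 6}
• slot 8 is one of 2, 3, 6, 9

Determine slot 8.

3

slot 1 and slot 3 share exactly the 2 values {1, 2}; by pigeonhole those values go to them, so strike 1, 2 from slot 2, slot 4, slot 5, slot 8.
slot 4's domain is down to {8}, so slot 4 = 8. So slot 2 can't be 8.
The 2 variables slot 6 and slot 7 are confined to {5, 6}, which locks those values in; drop them from slot 2, slot 5, slot 8.
slot 2's domain is down to {9}, so slot 2 = 9. So slot 8 can't be 9.
So slot 8 = 3.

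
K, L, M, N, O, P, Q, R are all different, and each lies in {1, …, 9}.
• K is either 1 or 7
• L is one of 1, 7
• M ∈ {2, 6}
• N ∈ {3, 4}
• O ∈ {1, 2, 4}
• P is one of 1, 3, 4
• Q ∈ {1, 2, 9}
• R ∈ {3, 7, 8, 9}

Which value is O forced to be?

2

The 8 variables together cover exactly {1, 2, 3, 4, 6, 7, 8, 9} — 8 values for 8 variables — and 6 appears only in M's list, so M = 6.
The 7 still-open variables together cover exactly {1, 2, 3, 4, 7, 8, 9} — 7 values for 7 variables — and 8 appears only in R's list, so R = 8.
The 6 still-open variables together cover exactly {1, 2, 3, 4, 7, 9} — 6 values for 6 variables — and 9 appears only in Q's list, so Q = 9.
The 5 still-open variables together cover exactly {1, 2, 3, 4, 7} — 5 values for 5 variables — and 2 appears only in O's list, so O = 2.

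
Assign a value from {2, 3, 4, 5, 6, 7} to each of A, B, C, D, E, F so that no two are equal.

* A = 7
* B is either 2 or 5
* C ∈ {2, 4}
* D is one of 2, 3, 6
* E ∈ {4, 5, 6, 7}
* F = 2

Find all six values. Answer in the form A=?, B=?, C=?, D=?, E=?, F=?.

A must be 7 (only option left). So E can't be 7.
F has just one choice, so F = 2. Strike 2 from B, C, D.
B's domain is down to {5}, so B = 5. Strike 5 from E.
C must be 4 (only option left). Strike 4 from E.
E has just one choice, so E = 6. Remove 6 from D.
D must be 3 (only option left).

A=7, B=5, C=4, D=3, E=6, F=2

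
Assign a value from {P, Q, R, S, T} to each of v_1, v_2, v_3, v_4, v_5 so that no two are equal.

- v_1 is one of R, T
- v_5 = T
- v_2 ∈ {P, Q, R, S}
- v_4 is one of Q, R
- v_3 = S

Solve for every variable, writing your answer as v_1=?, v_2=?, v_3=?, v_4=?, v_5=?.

v_1=R, v_2=P, v_3=S, v_4=Q, v_5=T

v_3's domain is down to {S}, so v_3 = S. Remove S from v_2.
v_5 must be T (only option left). So v_1 can't be T.
v_1's domain is down to {R}, so v_1 = R. Strike R from v_2, v_4.
v_4 has just one choice, so v_4 = Q. Strike Q from v_2.
v_2 has just one choice, so v_2 = P.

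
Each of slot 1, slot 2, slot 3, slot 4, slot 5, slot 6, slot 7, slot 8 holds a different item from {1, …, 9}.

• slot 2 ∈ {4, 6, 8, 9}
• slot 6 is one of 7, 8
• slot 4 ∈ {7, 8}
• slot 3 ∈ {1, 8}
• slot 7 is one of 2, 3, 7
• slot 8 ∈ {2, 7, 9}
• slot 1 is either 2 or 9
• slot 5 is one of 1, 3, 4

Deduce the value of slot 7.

The 8 variables draw from only 8 values {1, 2, 3, 4, 6, 7, 8, 9}, so each is used; only slot 2 can be 6, hence slot 2 = 6.
Among the 7 still-open variables, 4 fits only slot 5 (and all 7 values in {1, 2, 3, 4, 7, 8, 9} must be used), so slot 5 = 4.
Among the 6 still-open variables, 1 fits only slot 3 (and all 6 values in {1, 2, 3, 7, 8, 9} must be used), so slot 3 = 1.
Among the 5 still-open variables, 3 fits only slot 7 (and all 5 values in {2, 3, 7, 8, 9} must be used), so slot 7 = 3.

3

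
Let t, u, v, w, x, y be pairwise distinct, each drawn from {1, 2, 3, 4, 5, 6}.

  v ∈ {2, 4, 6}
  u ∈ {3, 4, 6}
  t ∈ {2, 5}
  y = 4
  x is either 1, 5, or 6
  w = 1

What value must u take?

w has just one choice, so w = 1. Strike 1 from x.
That leaves y = 4. Eliminate 4 elsewhere: u, v.
The 4 still-open variables draw from only 4 values {2, 3, 5, 6}, so each is used; only u can be 3, hence u = 3.

3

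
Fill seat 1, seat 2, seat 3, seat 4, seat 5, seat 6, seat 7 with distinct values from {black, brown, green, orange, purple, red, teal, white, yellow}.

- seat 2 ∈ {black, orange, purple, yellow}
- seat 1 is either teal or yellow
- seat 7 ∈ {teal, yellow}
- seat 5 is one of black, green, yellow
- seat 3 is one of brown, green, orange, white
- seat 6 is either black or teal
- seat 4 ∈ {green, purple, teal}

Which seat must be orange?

seat 2

seat 1 and seat 7 between them cover only {teal, yellow} — a naked pair. Remove those values from seat 2, seat 4, seat 5, seat 6.
seat 6 has just one choice, so seat 6 = black. So seat 2, seat 5 can't be black.
seat 5 must be green (only option left). Eliminate green elsewhere: seat 3, seat 4.
seat 4's domain is down to {purple}, so seat 4 = purple. Remove purple from seat 2.
So orange goes to seat 2.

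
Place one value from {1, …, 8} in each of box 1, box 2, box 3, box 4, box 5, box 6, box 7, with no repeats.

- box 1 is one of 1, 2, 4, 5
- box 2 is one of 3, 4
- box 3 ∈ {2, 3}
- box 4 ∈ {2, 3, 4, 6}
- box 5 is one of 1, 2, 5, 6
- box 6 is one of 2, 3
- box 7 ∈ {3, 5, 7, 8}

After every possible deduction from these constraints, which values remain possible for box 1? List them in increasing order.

1, 5

box 3 and box 6 between them cover only {2, 3} — a naked pair. Remove those values from box 1, box 2, box 4, box 5, box 7.
box 2 has just one choice, so box 2 = 4. Remove 4 from box 1, box 4.
box 4 has just one choice, so box 4 = 6. Strike 6 from box 5.
The 2 variables box 1 and box 5 are confined to {1, 5}, which locks those values in; drop them from box 7.
No further eliminations apply; box 1 can still be any of 1, 5.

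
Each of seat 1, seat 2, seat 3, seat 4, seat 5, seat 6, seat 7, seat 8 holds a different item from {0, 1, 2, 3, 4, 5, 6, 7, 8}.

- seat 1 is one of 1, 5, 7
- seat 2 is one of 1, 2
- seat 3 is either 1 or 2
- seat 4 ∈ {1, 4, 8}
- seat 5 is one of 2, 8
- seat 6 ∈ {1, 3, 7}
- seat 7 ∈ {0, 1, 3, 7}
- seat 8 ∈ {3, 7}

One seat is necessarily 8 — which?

seat 5

The 8 variables together cover exactly {0, 1, 2, 3, 4, 5, 7, 8} — 8 values for 8 variables — and 0 appears only in seat 7's list, so seat 7 = 0.
Among the 7 still-open variables, 4 fits only seat 4 (and all 7 values in {1, 2, 3, 4, 5, 7, 8} must be used), so seat 4 = 4.
Among the 6 still-open variables, 5 fits only seat 1 (and all 6 values in {1, 2, 3, 5, 7, 8} must be used), so seat 1 = 5.
The 5 still-open variables together cover exactly {1, 2, 3, 7, 8} — 5 values for 5 variables — and 8 appears only in seat 5's list, so seat 5 = 8.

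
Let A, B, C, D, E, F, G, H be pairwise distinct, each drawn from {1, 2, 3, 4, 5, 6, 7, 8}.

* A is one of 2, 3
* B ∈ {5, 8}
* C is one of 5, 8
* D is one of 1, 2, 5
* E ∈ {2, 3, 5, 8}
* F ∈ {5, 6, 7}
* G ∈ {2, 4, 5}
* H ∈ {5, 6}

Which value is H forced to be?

Among the 8 variables, 1 fits only D (and all 8 values in {1, 2, 3, 4, 5, 6, 7, 8} must be used), so D = 1.
The 7 still-open variables together cover exactly {2, 3, 4, 5, 6, 7, 8} — 7 values for 7 variables — and 4 appears only in G's list, so G = 4.
The 6 still-open variables together cover exactly {2, 3, 5, 6, 7, 8} — 6 values for 6 variables — and 7 appears only in F's list, so F = 7.
The 5 still-open variables together cover exactly {2, 3, 5, 6, 8} — 5 values for 5 variables — and 6 appears only in H's list, so H = 6.

6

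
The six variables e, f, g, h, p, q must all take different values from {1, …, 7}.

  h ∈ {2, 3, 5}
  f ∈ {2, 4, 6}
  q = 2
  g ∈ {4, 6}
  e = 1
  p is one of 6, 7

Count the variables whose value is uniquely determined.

e has just one choice, so e = 1.
That leaves q = 2. Eliminate 2 elsewhere: f, h.
f and g between them cover only {4, 6} — a naked pair. Remove those values from p.
p must be 7 (only option left).
Determined: e=1, p=7, q=2. The other variables each still have more than one consistent value. That makes 3.

3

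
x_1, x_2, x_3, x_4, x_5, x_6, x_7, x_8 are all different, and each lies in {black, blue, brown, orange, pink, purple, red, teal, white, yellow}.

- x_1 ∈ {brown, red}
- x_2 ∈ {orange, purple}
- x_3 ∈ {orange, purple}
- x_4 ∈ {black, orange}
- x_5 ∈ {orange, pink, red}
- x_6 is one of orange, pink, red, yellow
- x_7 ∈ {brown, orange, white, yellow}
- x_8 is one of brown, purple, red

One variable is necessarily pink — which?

The 8 variables draw from only 8 values {black, brown, orange, pink, purple, red, white, yellow}, so each is used; only x_4 can be black, hence x_4 = black.
Among the 7 still-open variables, white fits only x_7 (and all 7 values in {brown, orange, pink, purple, red, white, yellow} must be used), so x_7 = white.
The 6 still-open variables together cover exactly {brown, orange, pink, purple, red, yellow} — 6 values for 6 variables — and yellow appears only in x_6's list, so x_6 = yellow.
The 5 still-open variables together cover exactly {brown, orange, pink, purple, red} — 5 values for 5 variables — and pink appears only in x_5's list, so x_5 = pink.

x_5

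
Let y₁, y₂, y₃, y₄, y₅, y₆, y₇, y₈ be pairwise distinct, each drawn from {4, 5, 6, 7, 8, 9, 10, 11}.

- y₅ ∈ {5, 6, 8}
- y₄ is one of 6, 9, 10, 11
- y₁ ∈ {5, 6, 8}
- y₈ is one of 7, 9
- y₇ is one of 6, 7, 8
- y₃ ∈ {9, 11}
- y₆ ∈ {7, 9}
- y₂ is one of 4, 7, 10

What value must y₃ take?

11

The 8 variables together cover exactly {4, 5, 6, 7, 8, 9, 10, 11} — 8 values for 8 variables — and 4 appears only in y₂'s list, so y₂ = 4.
The 7 still-open variables together cover exactly {5, 6, 7, 8, 9, 10, 11} — 7 values for 7 variables — and 10 appears only in y₄'s list, so y₄ = 10.
The 6 still-open variables together cover exactly {5, 6, 7, 8, 9, 11} — 6 values for 6 variables — and 11 appears only in y₃'s list, so y₃ = 11.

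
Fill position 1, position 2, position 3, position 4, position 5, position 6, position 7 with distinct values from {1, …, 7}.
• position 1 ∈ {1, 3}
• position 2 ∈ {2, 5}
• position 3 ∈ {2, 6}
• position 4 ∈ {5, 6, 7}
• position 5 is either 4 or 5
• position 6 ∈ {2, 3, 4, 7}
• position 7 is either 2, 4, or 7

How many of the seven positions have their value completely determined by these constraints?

2

The 7 variables draw from only 7 values {1, 2, 3, 4, 5, 6, 7}, so each is used; only position 1 can be 1, hence position 1 = 1.
The 6 still-open variables together cover exactly {2, 3, 4, 5, 6, 7} — 6 values for 6 variables — and 3 appears only in position 6's list, so position 6 = 3.
Determined: position 1=1, position 6=3. The other positions each still have more than one consistent value. That makes 2.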